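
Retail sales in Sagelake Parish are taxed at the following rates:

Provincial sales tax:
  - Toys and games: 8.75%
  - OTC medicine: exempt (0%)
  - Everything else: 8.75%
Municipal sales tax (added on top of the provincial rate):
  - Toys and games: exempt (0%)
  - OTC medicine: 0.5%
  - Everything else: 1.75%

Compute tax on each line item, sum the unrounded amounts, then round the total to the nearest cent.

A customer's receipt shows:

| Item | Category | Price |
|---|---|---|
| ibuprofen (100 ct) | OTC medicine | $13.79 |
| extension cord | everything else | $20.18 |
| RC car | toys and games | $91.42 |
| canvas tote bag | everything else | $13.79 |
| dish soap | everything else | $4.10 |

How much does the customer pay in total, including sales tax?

Ibuprofen (100 ct) $13.79: OTC medicine → 0% + 0.5% municipal = 0.5% → $0.06895
Extension cord $20.18: everything else → 8.75% + 1.75% municipal = 10.5% → $2.1189
RC car $91.42: toys and games → 8.75% + 0% municipal = 8.75% → $7.99925
Canvas tote bag $13.79: everything else → 8.75% + 1.75% municipal = 10.5% → $1.44795
Dish soap $4.10: everything else → 8.75% + 1.75% municipal = 10.5% → $0.4305
Subtotal = $143.28; unrounded tax = $12.06555 → $12.07; total due = $155.35

$155.35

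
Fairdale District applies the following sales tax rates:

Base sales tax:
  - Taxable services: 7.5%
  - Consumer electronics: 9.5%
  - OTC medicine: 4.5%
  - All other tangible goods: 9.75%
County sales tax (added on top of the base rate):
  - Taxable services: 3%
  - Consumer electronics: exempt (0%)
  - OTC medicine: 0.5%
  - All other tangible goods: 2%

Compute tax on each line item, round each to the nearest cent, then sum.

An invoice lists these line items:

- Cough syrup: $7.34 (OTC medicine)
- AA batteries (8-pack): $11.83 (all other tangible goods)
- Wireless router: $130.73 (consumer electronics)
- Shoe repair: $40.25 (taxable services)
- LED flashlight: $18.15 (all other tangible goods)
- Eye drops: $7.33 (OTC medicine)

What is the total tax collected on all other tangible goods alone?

AA batteries (8-pack) $11.83: all other tangible goods → 9.75% + 2% county = 11.75% → $1.39
LED flashlight $18.15: all other tangible goods → 9.75% + 2% county = 11.75% → $2.13
Tax on all other tangible goods = $1.39 + $2.13 = $3.52

$3.52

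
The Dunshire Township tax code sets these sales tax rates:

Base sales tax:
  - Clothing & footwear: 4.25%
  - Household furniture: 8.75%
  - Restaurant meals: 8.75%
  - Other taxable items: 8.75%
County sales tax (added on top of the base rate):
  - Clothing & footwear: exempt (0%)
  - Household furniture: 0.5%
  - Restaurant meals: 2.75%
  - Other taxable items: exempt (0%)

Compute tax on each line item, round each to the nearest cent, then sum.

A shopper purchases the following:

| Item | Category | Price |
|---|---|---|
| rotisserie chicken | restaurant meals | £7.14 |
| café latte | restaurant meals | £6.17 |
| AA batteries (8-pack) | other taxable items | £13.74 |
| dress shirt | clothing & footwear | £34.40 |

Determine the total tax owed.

Rotisserie chicken £7.14: restaurant meals → 8.75% + 2.75% county = 11.5% → £0.82
Café latte £6.17: restaurant meals → 8.75% + 2.75% county = 11.5% → £0.71
AA batteries (8-pack) £13.74: other taxable items → 8.75% + 0% county = 8.75% → £1.20
Dress shirt £34.40: clothing & footwear → 4.25% + 0% county = 4.25% → £1.46
Total tax = £0.82 + £0.71 + £1.20 + £1.46 = £4.19

£4.19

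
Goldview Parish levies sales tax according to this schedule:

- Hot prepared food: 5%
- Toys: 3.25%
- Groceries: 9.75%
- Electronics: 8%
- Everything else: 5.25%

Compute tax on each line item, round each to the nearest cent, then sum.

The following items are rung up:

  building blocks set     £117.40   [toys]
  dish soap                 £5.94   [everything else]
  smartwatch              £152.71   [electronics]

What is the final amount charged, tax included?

Building blocks set £117.40: toys → 3.25% → £3.82
Dish soap £5.94: everything else → 5.25% → £0.31
Smartwatch £152.71: electronics → 8% → £12.22
Subtotal = £276.05; tax = £16.35; total due = £292.40

£292.40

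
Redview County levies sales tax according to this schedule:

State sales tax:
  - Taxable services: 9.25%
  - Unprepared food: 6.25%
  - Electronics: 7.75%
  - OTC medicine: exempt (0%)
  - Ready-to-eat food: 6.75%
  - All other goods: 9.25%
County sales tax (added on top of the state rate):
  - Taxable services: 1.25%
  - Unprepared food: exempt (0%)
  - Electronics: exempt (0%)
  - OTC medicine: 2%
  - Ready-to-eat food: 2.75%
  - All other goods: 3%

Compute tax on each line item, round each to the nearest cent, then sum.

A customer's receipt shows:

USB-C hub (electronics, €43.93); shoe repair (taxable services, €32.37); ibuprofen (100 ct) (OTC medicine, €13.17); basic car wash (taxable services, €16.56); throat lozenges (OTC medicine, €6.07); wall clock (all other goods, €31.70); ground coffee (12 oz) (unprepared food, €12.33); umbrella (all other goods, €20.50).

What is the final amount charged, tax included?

USB-C hub €43.93: electronics → 7.75% + 0% county = 7.75% → €3.40
Shoe repair €32.37: taxable services → 9.25% + 1.25% county = 10.5% → €3.40
Ibuprofen (100 ct) €13.17: OTC medicine → 0% + 2% county = 2% → €0.26
Basic car wash €16.56: taxable services → 9.25% + 1.25% county = 10.5% → €1.74
Throat lozenges €6.07: OTC medicine → 0% + 2% county = 2% → €0.12
Wall clock €31.70: all other goods → 9.25% + 3% county = 12.25% → €3.88
Ground coffee (12 oz) €12.33: unprepared food → 6.25% + 0% county = 6.25% → €0.77
Umbrella €20.50: all other goods → 9.25% + 3% county = 12.25% → €2.51
Subtotal = €176.63; tax = €16.08; total due = €192.71

€192.71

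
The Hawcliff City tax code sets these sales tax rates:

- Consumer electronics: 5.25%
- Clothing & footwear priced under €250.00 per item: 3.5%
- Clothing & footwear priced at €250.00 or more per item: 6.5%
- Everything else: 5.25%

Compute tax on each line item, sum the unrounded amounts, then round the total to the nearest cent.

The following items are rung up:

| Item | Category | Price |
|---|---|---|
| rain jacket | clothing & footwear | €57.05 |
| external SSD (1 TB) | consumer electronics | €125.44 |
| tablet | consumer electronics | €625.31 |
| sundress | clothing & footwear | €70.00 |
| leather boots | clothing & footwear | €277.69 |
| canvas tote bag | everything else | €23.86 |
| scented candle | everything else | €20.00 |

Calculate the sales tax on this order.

Rain jacket €57.05: clothing & footwear, under €250.00 → 3.5% → €1.99675
External SSD (1 TB) €125.44: consumer electronics → 5.25% → €6.5856
Tablet €625.31: consumer electronics → 5.25% → €32.828775
Sundress €70.00: clothing & footwear, under €250.00 → 3.5% → €2.45
Leather boots €277.69: clothing & footwear, €250.00 or more → 6.5% → €18.04985
Canvas tote bag €23.86: everything else → 5.25% → €1.25265
Scented candle €20.00: everything else → 5.25% → €1.05
Unrounded tax sum = €64.213625 → €64.21

€64.21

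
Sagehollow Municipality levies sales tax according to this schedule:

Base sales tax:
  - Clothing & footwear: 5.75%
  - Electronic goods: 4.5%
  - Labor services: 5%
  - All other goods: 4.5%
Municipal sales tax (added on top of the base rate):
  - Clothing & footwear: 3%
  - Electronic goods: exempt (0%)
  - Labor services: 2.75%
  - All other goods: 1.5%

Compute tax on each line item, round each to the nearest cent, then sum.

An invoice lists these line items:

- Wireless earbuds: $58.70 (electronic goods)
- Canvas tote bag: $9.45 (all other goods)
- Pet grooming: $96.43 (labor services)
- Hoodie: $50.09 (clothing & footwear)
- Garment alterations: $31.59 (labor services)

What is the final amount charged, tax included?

$263.77

Wireless earbuds $58.70: electronic goods → 4.5% + 0% municipal = 4.5% → $2.64
Canvas tote bag $9.45: all other goods → 4.5% + 1.5% municipal = 6% → $0.57
Pet grooming $96.43: labor services → 5% + 2.75% municipal = 7.75% → $7.47
Hoodie $50.09: clothing & footwear → 5.75% + 3% municipal = 8.75% → $4.38
Garment alterations $31.59: labor services → 5% + 2.75% municipal = 7.75% → $2.45
Subtotal = $246.26; tax = $17.51; total due = $263.77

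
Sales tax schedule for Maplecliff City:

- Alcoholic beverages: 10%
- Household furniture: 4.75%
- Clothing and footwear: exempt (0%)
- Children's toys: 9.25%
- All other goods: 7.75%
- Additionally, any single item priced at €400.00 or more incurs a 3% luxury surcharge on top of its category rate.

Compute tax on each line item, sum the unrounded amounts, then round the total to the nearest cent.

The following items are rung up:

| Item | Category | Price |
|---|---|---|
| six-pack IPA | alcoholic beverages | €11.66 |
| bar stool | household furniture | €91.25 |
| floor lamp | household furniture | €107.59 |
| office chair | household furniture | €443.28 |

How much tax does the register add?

Six-pack IPA €11.66: alcoholic beverages → 10% → €1.166
Bar stool €91.25: household furniture → 4.75% → €4.334375
Floor lamp €107.59: household furniture → 4.75% → €5.110525
Office chair €443.28: household furniture → 4.75% + 3% surcharge = 7.75% → €34.3542
Unrounded tax sum = €44.9651 → €44.97

€44.97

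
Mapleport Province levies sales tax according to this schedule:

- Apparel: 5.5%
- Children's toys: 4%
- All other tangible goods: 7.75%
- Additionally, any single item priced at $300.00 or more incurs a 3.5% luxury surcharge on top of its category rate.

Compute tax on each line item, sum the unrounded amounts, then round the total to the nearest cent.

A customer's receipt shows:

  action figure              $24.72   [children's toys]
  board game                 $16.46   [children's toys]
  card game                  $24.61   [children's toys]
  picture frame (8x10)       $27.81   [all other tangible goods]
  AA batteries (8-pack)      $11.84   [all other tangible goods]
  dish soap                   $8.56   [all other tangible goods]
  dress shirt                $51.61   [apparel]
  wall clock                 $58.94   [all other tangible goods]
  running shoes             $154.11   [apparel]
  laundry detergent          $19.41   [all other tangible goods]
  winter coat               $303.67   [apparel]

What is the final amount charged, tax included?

$752.82

Action figure $24.72: children's toys → 4% → $0.9888
Board game $16.46: children's toys → 4% → $0.6584
Card game $24.61: children's toys → 4% → $0.9844
Picture frame (8x10) $27.81: all other tangible goods → 7.75% → $2.155275
AA batteries (8-pack) $11.84: all other tangible goods → 7.75% → $0.9176
Dish soap $8.56: all other tangible goods → 7.75% → $0.6634
Dress shirt $51.61: apparel → 5.5% → $2.83855
Wall clock $58.94: all other tangible goods → 7.75% → $4.56785
Running shoes $154.11: apparel → 5.5% → $8.47605
Laundry detergent $19.41: all other tangible goods → 7.75% → $1.504275
Winter coat $303.67: apparel → 5.5% + 3.5% surcharge = 9% → $27.3303
Subtotal = $701.74; unrounded tax = $51.0849 → $51.08; total due = $752.82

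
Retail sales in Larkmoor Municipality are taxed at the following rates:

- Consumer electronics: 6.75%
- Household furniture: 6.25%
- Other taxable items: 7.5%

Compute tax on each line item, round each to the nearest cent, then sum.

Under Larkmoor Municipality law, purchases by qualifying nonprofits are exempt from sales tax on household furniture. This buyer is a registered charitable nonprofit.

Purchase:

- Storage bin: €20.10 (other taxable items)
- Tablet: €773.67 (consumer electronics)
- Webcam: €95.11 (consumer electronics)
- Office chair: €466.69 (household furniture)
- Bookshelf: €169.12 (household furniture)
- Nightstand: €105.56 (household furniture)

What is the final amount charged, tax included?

Storage bin €20.10: other taxable items → 7.5% → €1.51
Tablet €773.67: consumer electronics → 6.75% → €52.22
Webcam €95.11: consumer electronics → 6.75% → €6.42
Office chair €466.69: household furniture, buyer-exempt → 0% → €0.00
Bookshelf €169.12: household furniture, buyer-exempt → 0% → €0.00
Nightstand €105.56: household furniture, buyer-exempt → 0% → €0.00
Subtotal = €1630.25; tax = €60.15; total due = €1690.40

€1690.40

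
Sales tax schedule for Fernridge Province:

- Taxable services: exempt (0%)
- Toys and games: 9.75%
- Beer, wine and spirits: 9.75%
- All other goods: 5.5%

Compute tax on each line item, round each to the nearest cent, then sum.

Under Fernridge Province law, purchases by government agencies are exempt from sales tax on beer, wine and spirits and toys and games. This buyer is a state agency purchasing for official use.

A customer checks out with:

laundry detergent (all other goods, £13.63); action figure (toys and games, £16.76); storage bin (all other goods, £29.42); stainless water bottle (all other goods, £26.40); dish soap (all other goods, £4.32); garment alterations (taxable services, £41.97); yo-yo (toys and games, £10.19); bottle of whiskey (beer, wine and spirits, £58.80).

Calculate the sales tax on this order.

Laundry detergent £13.63: all other goods → 5.5% → £0.75
Action figure £16.76: toys and games, buyer-exempt → 0% → £0.00
Storage bin £29.42: all other goods → 5.5% → £1.62
Stainless water bottle £26.40: all other goods → 5.5% → £1.45
Dish soap £4.32: all other goods → 5.5% → £0.24
Garment alterations £41.97: taxable services → 0% → £0.00
Yo-yo £10.19: toys and games, buyer-exempt → 0% → £0.00
Bottle of whiskey £58.80: beer, wine and spirits, buyer-exempt → 0% → £0.00
Total tax = £0.75 + £1.62 + £1.45 + £0.24 = £4.06

£4.06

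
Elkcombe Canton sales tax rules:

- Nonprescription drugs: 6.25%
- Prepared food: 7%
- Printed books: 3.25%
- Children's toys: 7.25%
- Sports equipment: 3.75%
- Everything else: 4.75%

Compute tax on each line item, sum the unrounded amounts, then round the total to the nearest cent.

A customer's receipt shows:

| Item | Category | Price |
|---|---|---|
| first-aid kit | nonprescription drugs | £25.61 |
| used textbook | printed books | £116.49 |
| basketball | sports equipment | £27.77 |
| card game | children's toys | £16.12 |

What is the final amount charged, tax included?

£193.59

First-aid kit £25.61: nonprescription drugs → 6.25% → £1.600625
Used textbook £116.49: printed books → 3.25% → £3.785925
Basketball £27.77: sports equipment → 3.75% → £1.041375
Card game £16.12: children's toys → 7.25% → £1.1687
Subtotal = £185.99; unrounded tax = £7.596625 → £7.60; total due = £193.59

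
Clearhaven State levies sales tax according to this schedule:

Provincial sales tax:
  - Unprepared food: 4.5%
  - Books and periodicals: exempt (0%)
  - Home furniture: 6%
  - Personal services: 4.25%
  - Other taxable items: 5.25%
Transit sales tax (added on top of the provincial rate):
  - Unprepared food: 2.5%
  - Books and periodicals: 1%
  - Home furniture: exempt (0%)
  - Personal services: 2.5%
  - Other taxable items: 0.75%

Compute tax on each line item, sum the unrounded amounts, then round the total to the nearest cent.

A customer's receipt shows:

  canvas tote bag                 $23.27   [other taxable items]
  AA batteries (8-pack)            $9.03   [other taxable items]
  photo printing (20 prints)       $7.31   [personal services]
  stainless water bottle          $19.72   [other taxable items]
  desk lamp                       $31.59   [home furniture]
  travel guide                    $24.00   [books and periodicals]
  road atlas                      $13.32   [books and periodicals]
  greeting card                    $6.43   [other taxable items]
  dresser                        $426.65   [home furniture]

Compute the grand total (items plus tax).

$593.19

Canvas tote bag $23.27: other taxable items → 5.25% + 0.75% transit = 6% → $1.3962
AA batteries (8-pack) $9.03: other taxable items → 5.25% + 0.75% transit = 6% → $0.5418
Photo printing (20 prints) $7.31: personal services → 4.25% + 2.5% transit = 6.75% → $0.493425
Stainless water bottle $19.72: other taxable items → 5.25% + 0.75% transit = 6% → $1.1832
Desk lamp $31.59: home furniture → 6% + 0% transit = 6% → $1.8954
Travel guide $24.00: books and periodicals → 0% + 1% transit = 1% → $0.24
Road atlas $13.32: books and periodicals → 0% + 1% transit = 1% → $0.1332
Greeting card $6.43: other taxable items → 5.25% + 0.75% transit = 6% → $0.3858
Dresser $426.65: home furniture → 6% + 0% transit = 6% → $25.599
Subtotal = $561.32; unrounded tax = $31.868025 → $31.87; total due = $593.19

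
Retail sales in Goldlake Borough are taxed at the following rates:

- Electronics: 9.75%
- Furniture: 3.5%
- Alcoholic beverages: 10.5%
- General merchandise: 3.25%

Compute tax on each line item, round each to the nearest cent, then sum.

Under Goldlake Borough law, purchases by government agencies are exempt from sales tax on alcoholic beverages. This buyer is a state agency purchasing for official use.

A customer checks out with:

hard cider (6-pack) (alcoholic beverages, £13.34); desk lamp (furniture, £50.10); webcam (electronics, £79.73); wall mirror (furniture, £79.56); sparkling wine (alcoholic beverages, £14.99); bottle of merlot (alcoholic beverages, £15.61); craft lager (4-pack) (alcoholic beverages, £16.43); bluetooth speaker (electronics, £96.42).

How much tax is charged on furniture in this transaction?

£4.53

Desk lamp £50.10: furniture → 3.5% → £1.75
Wall mirror £79.56: furniture → 3.5% → £2.78
Tax on furniture = £1.75 + £2.78 = £4.53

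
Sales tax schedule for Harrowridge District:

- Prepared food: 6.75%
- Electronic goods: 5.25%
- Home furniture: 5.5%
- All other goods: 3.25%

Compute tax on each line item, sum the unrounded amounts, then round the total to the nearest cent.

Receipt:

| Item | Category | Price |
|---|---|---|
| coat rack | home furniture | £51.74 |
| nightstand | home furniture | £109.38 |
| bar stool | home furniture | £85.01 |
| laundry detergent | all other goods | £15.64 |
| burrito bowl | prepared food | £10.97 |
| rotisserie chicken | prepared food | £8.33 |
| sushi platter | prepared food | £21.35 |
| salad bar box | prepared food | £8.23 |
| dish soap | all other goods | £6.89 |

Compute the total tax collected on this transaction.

Coat rack £51.74: home furniture → 5.5% → £2.8457
Nightstand £109.38: home furniture → 5.5% → £6.0159
Bar stool £85.01: home furniture → 5.5% → £4.67555
Laundry detergent £15.64: all other goods → 3.25% → £0.5083
Burrito bowl £10.97: prepared food → 6.75% → £0.740475
Rotisserie chicken £8.33: prepared food → 6.75% → £0.562275
Sushi platter £21.35: prepared food → 6.75% → £1.441125
Salad bar box £8.23: prepared food → 6.75% → £0.555525
Dish soap £6.89: all other goods → 3.25% → £0.223925
Unrounded tax sum = £17.568775 → £17.57

£17.57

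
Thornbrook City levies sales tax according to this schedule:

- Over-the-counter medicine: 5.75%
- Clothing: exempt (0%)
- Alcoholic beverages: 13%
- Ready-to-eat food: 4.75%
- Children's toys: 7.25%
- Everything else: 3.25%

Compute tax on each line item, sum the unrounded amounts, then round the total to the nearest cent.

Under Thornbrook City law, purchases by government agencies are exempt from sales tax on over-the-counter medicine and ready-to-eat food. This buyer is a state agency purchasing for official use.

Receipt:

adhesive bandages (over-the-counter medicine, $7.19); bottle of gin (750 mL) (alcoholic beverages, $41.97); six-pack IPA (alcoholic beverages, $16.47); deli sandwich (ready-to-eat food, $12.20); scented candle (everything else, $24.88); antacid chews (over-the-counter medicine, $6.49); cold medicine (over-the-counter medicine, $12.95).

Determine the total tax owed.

Adhesive bandages $7.19: over-the-counter medicine, buyer-exempt → 0% → $0.00
Bottle of gin (750 mL) $41.97: alcoholic beverages → 13% → $5.4561
Six-pack IPA $16.47: alcoholic beverages → 13% → $2.1411
Deli sandwich $12.20: ready-to-eat food, buyer-exempt → 0% → $0.00
Scented candle $24.88: everything else → 3.25% → $0.8086
Antacid chews $6.49: over-the-counter medicine, buyer-exempt → 0% → $0.00
Cold medicine $12.95: over-the-counter medicine, buyer-exempt → 0% → $0.00
Unrounded tax sum = $8.4058 → $8.41

$8.41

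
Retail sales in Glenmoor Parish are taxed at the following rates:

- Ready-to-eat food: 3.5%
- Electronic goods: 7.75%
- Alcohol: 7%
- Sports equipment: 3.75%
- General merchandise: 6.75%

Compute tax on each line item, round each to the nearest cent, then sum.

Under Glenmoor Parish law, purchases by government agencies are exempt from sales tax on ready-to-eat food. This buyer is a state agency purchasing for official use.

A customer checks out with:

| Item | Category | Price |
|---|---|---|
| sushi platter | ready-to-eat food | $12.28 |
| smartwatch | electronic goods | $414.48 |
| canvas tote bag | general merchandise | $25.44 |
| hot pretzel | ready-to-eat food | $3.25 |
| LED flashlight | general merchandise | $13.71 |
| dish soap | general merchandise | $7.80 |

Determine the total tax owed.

Sushi platter $12.28: ready-to-eat food, buyer-exempt → 0% → $0.00
Smartwatch $414.48: electronic goods → 7.75% → $32.12
Canvas tote bag $25.44: general merchandise → 6.75% → $1.72
Hot pretzel $3.25: ready-to-eat food, buyer-exempt → 0% → $0.00
LED flashlight $13.71: general merchandise → 6.75% → $0.93
Dish soap $7.80: general merchandise → 6.75% → $0.53
Total tax = $32.12 + $1.72 + $0.93 + $0.53 = $35.30

$35.30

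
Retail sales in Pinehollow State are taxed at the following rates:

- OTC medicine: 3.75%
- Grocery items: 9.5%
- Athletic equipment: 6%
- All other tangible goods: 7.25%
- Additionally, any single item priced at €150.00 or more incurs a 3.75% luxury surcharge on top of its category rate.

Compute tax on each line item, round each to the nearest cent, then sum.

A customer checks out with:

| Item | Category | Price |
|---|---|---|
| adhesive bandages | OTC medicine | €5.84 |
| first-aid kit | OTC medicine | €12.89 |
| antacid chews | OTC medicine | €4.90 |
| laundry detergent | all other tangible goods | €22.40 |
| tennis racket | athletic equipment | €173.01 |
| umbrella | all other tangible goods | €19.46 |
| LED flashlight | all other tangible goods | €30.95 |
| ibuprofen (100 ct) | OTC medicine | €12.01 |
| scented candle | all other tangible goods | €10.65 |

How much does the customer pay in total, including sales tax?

€316.35

Adhesive bandages €5.84: OTC medicine → 3.75% → €0.22
First-aid kit €12.89: OTC medicine → 3.75% → €0.48
Antacid chews €4.90: OTC medicine → 3.75% → €0.18
Laundry detergent €22.40: all other tangible goods → 7.25% → €1.62
Tennis racket €173.01: athletic equipment → 6% + 3.75% surcharge = 9.75% → €16.87
Umbrella €19.46: all other tangible goods → 7.25% → €1.41
LED flashlight €30.95: all other tangible goods → 7.25% → €2.24
Ibuprofen (100 ct) €12.01: OTC medicine → 3.75% → €0.45
Scented candle €10.65: all other tangible goods → 7.25% → €0.77
Subtotal = €292.11; tax = €24.24; total due = €316.35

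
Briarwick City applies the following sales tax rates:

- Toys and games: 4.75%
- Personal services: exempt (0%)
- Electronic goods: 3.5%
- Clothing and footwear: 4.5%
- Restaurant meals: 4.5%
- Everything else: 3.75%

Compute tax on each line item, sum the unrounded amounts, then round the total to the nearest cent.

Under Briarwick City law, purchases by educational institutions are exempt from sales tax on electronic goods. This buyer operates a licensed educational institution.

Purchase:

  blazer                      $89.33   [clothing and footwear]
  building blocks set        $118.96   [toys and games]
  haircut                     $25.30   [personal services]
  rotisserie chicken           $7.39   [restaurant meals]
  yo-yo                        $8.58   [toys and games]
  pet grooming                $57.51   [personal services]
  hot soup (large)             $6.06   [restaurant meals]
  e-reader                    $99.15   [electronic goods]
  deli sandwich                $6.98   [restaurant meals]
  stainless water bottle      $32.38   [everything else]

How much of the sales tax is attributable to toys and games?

$6.06

Building blocks set $118.96: toys and games → 4.75% → $5.6506
Yo-yo $8.58: toys and games → 4.75% → $0.40755
Tax on toys and games: unrounded sum = $6.05815 → $6.06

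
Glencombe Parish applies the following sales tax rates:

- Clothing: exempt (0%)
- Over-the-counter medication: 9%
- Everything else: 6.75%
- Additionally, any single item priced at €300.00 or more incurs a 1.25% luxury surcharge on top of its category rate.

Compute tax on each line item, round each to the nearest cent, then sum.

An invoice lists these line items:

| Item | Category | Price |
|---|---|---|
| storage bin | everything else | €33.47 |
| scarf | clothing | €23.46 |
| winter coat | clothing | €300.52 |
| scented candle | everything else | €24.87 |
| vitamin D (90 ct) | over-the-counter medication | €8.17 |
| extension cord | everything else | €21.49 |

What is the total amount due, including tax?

€421.87

Storage bin €33.47: everything else → 6.75% → €2.26
Scarf €23.46: clothing → 0% → €0.00
Winter coat €300.52: clothing → 0% + 1.25% surcharge = 1.25% → €3.76
Scented candle €24.87: everything else → 6.75% → €1.68
Vitamin D (90 ct) €8.17: over-the-counter medication → 9% → €0.74
Extension cord €21.49: everything else → 6.75% → €1.45
Subtotal = €411.98; tax = €9.89; total due = €421.87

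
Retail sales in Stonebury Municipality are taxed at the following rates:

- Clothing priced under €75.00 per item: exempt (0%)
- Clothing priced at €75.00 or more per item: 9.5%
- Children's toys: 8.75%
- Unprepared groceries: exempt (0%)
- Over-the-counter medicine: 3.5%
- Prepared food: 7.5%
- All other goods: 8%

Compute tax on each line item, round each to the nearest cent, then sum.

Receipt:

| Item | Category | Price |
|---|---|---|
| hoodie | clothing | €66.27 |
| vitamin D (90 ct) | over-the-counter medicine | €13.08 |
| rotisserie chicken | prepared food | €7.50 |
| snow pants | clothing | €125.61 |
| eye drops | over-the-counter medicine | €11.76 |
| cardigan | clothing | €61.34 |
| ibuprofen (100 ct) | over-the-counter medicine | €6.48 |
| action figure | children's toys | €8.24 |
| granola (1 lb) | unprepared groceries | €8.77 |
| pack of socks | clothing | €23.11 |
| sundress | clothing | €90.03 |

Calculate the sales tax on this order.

Hoodie €66.27: clothing, under €75.00 → 0% → €0.00
Vitamin D (90 ct) €13.08: over-the-counter medicine → 3.5% → €0.46
Rotisserie chicken €7.50: prepared food → 7.5% → €0.56
Snow pants €125.61: clothing, €75.00 or more → 9.5% → €11.93
Eye drops €11.76: over-the-counter medicine → 3.5% → €0.41
Cardigan €61.34: clothing, under €75.00 → 0% → €0.00
Ibuprofen (100 ct) €6.48: over-the-counter medicine → 3.5% → €0.23
Action figure €8.24: children's toys → 8.75% → €0.72
Granola (1 lb) €8.77: unprepared groceries → 0% → €0.00
Pack of socks €23.11: clothing, under €75.00 → 0% → €0.00
Sundress €90.03: clothing, €75.00 or more → 9.5% → €8.55
Total tax = €0.46 + €0.56 + €11.93 + €0.41 + €0.23 + €0.72 + €8.55 = €22.86

€22.86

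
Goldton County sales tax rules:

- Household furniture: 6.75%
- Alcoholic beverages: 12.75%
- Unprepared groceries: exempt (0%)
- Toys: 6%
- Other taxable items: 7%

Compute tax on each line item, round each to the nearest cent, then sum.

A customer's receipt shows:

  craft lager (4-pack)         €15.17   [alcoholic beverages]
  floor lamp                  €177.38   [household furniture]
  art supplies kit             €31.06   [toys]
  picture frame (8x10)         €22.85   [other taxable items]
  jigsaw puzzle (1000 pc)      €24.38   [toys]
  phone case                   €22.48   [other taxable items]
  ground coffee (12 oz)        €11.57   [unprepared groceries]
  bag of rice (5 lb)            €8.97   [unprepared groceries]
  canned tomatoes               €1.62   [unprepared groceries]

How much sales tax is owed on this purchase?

Craft lager (4-pack) €15.17: alcoholic beverages → 12.75% → €1.93
Floor lamp €177.38: household furniture → 6.75% → €11.97
Art supplies kit €31.06: toys → 6% → €1.86
Picture frame (8x10) €22.85: other taxable items → 7% → €1.60
Jigsaw puzzle (1000 pc) €24.38: toys → 6% → €1.46
Phone case €22.48: other taxable items → 7% → €1.57
Ground coffee (12 oz) €11.57: unprepared groceries → 0% → €0.00
Bag of rice (5 lb) €8.97: unprepared groceries → 0% → €0.00
Canned tomatoes €1.62: unprepared groceries → 0% → €0.00
Total tax = €1.93 + €11.97 + €1.86 + €1.60 + €1.46 + €1.57 = €20.39

€20.39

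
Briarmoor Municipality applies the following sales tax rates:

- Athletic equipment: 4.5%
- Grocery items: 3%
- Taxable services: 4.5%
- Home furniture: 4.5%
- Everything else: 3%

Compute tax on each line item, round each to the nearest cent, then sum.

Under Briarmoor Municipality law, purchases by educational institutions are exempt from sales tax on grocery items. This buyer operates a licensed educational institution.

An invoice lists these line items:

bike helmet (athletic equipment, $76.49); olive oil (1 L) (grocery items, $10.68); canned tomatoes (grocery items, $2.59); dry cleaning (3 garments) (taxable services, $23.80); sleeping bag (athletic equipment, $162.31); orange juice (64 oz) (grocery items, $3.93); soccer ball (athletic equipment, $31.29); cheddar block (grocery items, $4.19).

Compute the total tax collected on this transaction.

Bike helmet $76.49: athletic equipment → 4.5% → $3.44
Olive oil (1 L) $10.68: grocery items, buyer-exempt → 0% → $0.00
Canned tomatoes $2.59: grocery items, buyer-exempt → 0% → $0.00
Dry cleaning (3 garments) $23.80: taxable services → 4.5% → $1.07
Sleeping bag $162.31: athletic equipment → 4.5% → $7.30
Orange juice (64 oz) $3.93: grocery items, buyer-exempt → 0% → $0.00
Soccer ball $31.29: athletic equipment → 4.5% → $1.41
Cheddar block $4.19: grocery items, buyer-exempt → 0% → $0.00
Total tax = $3.44 + $1.07 + $7.30 + $1.41 = $13.22

$13.22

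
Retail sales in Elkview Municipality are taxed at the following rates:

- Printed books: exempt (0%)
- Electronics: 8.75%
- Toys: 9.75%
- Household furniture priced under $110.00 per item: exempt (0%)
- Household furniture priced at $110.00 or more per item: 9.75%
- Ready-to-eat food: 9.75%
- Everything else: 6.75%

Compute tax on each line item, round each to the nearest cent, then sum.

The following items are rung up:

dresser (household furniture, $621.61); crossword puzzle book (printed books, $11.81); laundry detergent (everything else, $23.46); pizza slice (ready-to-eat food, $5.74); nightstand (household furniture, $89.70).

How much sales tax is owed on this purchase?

$62.75

Dresser $621.61: household furniture, $110.00 or more → 9.75% → $60.61
Crossword puzzle book $11.81: printed books → 0% → $0.00
Laundry detergent $23.46: everything else → 6.75% → $1.58
Pizza slice $5.74: ready-to-eat food → 9.75% → $0.56
Nightstand $89.70: household furniture, under $110.00 → 0% → $0.00
Total tax = $60.61 + $1.58 + $0.56 = $62.75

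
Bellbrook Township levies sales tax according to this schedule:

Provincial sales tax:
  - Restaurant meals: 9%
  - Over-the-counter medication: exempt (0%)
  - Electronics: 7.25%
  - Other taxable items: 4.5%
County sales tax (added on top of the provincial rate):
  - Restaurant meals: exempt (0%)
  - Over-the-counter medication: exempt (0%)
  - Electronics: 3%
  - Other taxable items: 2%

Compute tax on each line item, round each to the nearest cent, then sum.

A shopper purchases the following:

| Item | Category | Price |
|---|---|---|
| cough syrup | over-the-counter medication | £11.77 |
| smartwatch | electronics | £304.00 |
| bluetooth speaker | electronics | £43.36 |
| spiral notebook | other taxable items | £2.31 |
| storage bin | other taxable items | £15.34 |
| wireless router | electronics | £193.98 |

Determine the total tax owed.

£56.63

Cough syrup £11.77: over-the-counter medication → 0% + 0% county = 0% → £0.00
Smartwatch £304.00: electronics → 7.25% + 3% county = 10.25% → £31.16
Bluetooth speaker £43.36: electronics → 7.25% + 3% county = 10.25% → £4.44
Spiral notebook £2.31: other taxable items → 4.5% + 2% county = 6.5% → £0.15
Storage bin £15.34: other taxable items → 4.5% + 2% county = 6.5% → £1.00
Wireless router £193.98: electronics → 7.25% + 3% county = 10.25% → £19.88
Total tax = £31.16 + £4.44 + £0.15 + £1.00 + £19.88 = £56.63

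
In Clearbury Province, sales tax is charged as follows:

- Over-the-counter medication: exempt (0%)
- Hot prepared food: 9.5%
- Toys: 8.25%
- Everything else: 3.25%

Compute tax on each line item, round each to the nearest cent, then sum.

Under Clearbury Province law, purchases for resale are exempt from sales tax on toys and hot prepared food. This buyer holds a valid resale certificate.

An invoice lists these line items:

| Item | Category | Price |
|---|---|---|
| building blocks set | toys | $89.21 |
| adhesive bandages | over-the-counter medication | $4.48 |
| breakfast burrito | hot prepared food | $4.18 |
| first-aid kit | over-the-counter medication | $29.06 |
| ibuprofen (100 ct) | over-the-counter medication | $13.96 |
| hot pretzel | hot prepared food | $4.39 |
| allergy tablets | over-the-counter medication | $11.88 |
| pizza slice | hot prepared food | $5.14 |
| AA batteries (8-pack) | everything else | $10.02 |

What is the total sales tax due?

$0.33

Building blocks set $89.21: toys, buyer-exempt → 0% → $0.00
Adhesive bandages $4.48: over-the-counter medication → 0% → $0.00
Breakfast burrito $4.18: hot prepared food, buyer-exempt → 0% → $0.00
First-aid kit $29.06: over-the-counter medication → 0% → $0.00
Ibuprofen (100 ct) $13.96: over-the-counter medication → 0% → $0.00
Hot pretzel $4.39: hot prepared food, buyer-exempt → 0% → $0.00
Allergy tablets $11.88: over-the-counter medication → 0% → $0.00
Pizza slice $5.14: hot prepared food, buyer-exempt → 0% → $0.00
AA batteries (8-pack) $10.02: everything else → 3.25% → $0.33
Total tax = $0.33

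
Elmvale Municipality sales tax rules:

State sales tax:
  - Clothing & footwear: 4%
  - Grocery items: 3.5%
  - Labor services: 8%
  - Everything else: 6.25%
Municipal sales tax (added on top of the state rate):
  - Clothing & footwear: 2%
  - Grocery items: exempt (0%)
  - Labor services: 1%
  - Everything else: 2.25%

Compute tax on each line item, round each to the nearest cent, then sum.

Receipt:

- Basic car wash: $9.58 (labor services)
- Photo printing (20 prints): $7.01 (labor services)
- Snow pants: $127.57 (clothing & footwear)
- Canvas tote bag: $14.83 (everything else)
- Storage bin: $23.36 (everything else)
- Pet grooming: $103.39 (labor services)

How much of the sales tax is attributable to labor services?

$10.80

Basic car wash $9.58: labor services → 8% + 1% municipal = 9% → $0.86
Photo printing (20 prints) $7.01: labor services → 8% + 1% municipal = 9% → $0.63
Pet grooming $103.39: labor services → 8% + 1% municipal = 9% → $9.31
Tax on labor services = $0.86 + $0.63 + $9.31 = $10.80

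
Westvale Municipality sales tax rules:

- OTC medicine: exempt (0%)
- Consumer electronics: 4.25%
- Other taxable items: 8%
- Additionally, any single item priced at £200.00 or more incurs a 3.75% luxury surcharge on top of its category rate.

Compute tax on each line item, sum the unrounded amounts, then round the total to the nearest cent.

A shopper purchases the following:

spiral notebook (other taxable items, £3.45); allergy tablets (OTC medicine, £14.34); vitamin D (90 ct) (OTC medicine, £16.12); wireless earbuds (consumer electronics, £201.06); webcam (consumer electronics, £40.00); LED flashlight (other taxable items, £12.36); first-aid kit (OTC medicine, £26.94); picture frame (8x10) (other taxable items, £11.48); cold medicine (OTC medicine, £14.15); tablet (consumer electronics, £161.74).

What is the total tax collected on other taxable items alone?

£2.18

Spiral notebook £3.45: other taxable items → 8% → £0.276
LED flashlight £12.36: other taxable items → 8% → £0.9888
Picture frame (8x10) £11.48: other taxable items → 8% → £0.9184
Tax on other taxable items: unrounded sum = £2.1832 → £2.18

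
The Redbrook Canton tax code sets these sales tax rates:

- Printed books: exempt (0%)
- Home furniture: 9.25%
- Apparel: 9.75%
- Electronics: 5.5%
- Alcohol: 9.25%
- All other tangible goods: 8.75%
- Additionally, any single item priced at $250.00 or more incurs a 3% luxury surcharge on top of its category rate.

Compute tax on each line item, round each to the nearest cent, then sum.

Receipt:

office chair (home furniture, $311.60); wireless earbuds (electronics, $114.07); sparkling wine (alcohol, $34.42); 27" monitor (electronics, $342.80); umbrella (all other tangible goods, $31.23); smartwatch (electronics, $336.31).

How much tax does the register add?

Office chair $311.60: home furniture → 9.25% + 3% surcharge = 12.25% → $38.17
Wireless earbuds $114.07: electronics → 5.5% → $6.27
Sparkling wine $34.42: alcohol → 9.25% → $3.18
27" monitor $342.80: electronics → 5.5% + 3% surcharge = 8.5% → $29.14
Umbrella $31.23: all other tangible goods → 8.75% → $2.73
Smartwatch $336.31: electronics → 5.5% + 3% surcharge = 8.5% → $28.59
Total tax = $38.17 + $6.27 + $3.18 + $29.14 + $2.73 + $28.59 = $108.08

$108.08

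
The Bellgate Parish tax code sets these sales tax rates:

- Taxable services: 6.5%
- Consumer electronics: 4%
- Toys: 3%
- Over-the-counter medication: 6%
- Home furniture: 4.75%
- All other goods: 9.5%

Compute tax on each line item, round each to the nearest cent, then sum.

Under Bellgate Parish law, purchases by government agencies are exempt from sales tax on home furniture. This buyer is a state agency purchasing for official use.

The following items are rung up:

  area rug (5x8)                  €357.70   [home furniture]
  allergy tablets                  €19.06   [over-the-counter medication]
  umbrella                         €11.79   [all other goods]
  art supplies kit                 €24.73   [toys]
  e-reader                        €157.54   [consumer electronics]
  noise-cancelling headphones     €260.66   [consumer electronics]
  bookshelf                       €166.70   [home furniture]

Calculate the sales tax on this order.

€19.73

Area rug (5x8) €357.70: home furniture, buyer-exempt → 0% → €0.00
Allergy tablets €19.06: over-the-counter medication → 6% → €1.14
Umbrella €11.79: all other goods → 9.5% → €1.12
Art supplies kit €24.73: toys → 3% → €0.74
E-reader €157.54: consumer electronics → 4% → €6.30
Noise-cancelling headphones €260.66: consumer electronics → 4% → €10.43
Bookshelf €166.70: home furniture, buyer-exempt → 0% → €0.00
Total tax = €1.14 + €1.12 + €0.74 + €6.30 + €10.43 = €19.73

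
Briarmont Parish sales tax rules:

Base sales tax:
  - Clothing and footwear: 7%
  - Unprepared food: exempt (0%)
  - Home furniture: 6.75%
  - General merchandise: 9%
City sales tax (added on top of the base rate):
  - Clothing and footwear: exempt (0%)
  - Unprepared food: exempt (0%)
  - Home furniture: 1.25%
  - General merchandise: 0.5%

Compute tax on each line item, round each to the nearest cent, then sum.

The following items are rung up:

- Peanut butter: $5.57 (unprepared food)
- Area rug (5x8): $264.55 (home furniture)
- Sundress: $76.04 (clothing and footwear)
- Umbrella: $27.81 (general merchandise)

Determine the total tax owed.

Peanut butter $5.57: unprepared food → 0% + 0% city = 0% → $0.00
Area rug (5x8) $264.55: home furniture → 6.75% + 1.25% city = 8% → $21.16
Sundress $76.04: clothing and footwear → 7% + 0% city = 7% → $5.32
Umbrella $27.81: general merchandise → 9% + 0.5% city = 9.5% → $2.64
Total tax = $21.16 + $5.32 + $2.64 = $29.12

$29.12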